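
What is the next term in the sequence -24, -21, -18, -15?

Differences: -21 - -24 = 3
This is an arithmetic sequence with common difference d = 3.
Next term = -15 + 3 = -12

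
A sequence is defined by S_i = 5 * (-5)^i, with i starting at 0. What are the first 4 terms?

This is a geometric sequence.
i=0: S_0 = 5 * (-5)^0 = 5
i=1: S_1 = 5 * (-5)^1 = -25
i=2: S_2 = 5 * (-5)^2 = 125
i=3: S_3 = 5 * (-5)^3 = -625
The first 4 terms are: [5, -25, 125, -625]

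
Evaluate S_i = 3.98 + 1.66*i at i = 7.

S_7 = 3.98 + 1.66*7 = 3.98 + 11.62 = 15.6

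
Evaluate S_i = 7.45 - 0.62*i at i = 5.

S_5 = 7.45 + -0.62*5 = 7.45 + -3.1 = 4.35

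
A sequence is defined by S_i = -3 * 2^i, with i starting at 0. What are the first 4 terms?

This is a geometric sequence.
i=0: S_0 = -3 * 2^0 = -3
i=1: S_1 = -3 * 2^1 = -6
i=2: S_2 = -3 * 2^2 = -12
i=3: S_3 = -3 * 2^3 = -24
The first 4 terms are: [-3, -6, -12, -24]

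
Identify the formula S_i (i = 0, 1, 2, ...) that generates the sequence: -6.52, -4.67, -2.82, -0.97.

Check differences: -4.67 - -6.52 = 1.85
-2.82 - -4.67 = 1.85
Common difference d = 1.85.
First term a = -6.52.
Formula: S_i = -6.52 + 1.85*i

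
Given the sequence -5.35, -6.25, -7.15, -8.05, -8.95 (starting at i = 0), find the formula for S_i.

Check differences: -6.25 - -5.35 = -0.9
-7.15 - -6.25 = -0.9
Common difference d = -0.9.
First term a = -5.35.
Formula: S_i = -5.35 - 0.90*i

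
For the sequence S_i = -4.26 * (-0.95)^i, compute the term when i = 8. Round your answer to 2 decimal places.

S_8 = -4.26 * (-0.95)^8 ≈ -4.26 * 0.6634 ≈ -2.83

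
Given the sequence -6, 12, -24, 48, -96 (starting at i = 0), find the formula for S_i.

Check ratios: 12 / -6 = -2.0
Common ratio r = -2.
First term a = -6.
Formula: S_i = -6 * (-2)^i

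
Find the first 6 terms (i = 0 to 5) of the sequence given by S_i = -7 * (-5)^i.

This is a geometric sequence.
i=0: S_0 = -7 * (-5)^0 = -7
i=1: S_1 = -7 * (-5)^1 = 35
i=2: S_2 = -7 * (-5)^2 = -175
i=3: S_3 = -7 * (-5)^3 = 875
i=4: S_4 = -7 * (-5)^4 = -4375
i=5: S_5 = -7 * (-5)^5 = 21875
The first 6 terms are: [-7, 35, -175, 875, -4375, 21875]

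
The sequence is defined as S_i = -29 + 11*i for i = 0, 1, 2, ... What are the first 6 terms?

This is an arithmetic sequence.
i=0: S_0 = -29 + 11*0 = -29
i=1: S_1 = -29 + 11*1 = -18
i=2: S_2 = -29 + 11*2 = -7
i=3: S_3 = -29 + 11*3 = 4
i=4: S_4 = -29 + 11*4 = 15
i=5: S_5 = -29 + 11*5 = 26
The first 6 terms are: [-29, -18, -7, 4, 15, 26]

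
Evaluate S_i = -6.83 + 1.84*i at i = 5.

S_5 = -6.83 + 1.84*5 = -6.83 + 9.2 = 2.37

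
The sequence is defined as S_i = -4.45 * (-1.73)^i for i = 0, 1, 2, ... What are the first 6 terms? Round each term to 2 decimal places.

This is a geometric sequence.
i=0: S_0 = -4.45 * (-1.73)^0 = -4.45
i=1: S_1 = -4.45 * (-1.73)^1 ≈ 7.7
i=2: S_2 = -4.45 * (-1.73)^2 ≈ -13.32
i=3: S_3 = -4.45 * (-1.73)^3 ≈ 23.04
i=4: S_4 = -4.45 * (-1.73)^4 ≈ -39.86
i=5: S_5 = -4.45 * (-1.73)^5 ≈ 68.96
The first 6 terms are: [-4.45, 7.7, -13.32, 23.04, -39.86, 68.96]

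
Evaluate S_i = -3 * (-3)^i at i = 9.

S_9 = -3 * (-3)^9 = -3 * -19683 = 59049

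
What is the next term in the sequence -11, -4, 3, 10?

Differences: -4 - -11 = 7
This is an arithmetic sequence with common difference d = 7.
Next term = 10 + 7 = 17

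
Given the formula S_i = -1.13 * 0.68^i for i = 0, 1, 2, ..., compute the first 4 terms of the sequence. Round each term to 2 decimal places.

This is a geometric sequence.
i=0: S_0 = -1.13 * 0.68^0 = -1.13
i=1: S_1 = -1.13 * 0.68^1 ≈ -0.77
i=2: S_2 = -1.13 * 0.68^2 ≈ -0.52
i=3: S_3 = -1.13 * 0.68^3 ≈ -0.36
The first 4 terms are: [-1.13, -0.77, -0.52, -0.36]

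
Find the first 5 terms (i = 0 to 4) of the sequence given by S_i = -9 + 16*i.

This is an arithmetic sequence.
i=0: S_0 = -9 + 16*0 = -9
i=1: S_1 = -9 + 16*1 = 7
i=2: S_2 = -9 + 16*2 = 23
i=3: S_3 = -9 + 16*3 = 39
i=4: S_4 = -9 + 16*4 = 55
The first 5 terms are: [-9, 7, 23, 39, 55]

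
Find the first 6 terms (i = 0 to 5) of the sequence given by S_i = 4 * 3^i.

This is a geometric sequence.
i=0: S_0 = 4 * 3^0 = 4
i=1: S_1 = 4 * 3^1 = 12
i=2: S_2 = 4 * 3^2 = 36
i=3: S_3 = 4 * 3^3 = 108
i=4: S_4 = 4 * 3^4 = 324
i=5: S_5 = 4 * 3^5 = 972
The first 6 terms are: [4, 12, 36, 108, 324, 972]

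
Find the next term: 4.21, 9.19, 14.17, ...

Differences: 9.19 - 4.21 = 4.98
This is an arithmetic sequence with common difference d = 4.98.
Next term = 14.17 + 4.98 = 19.15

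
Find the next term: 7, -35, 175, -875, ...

Ratios: -35 / 7 = -5.0
This is a geometric sequence with common ratio r = -5.
Next term = -875 * -5 = 4375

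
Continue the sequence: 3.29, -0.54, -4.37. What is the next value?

Differences: -0.54 - 3.29 = -3.83
This is an arithmetic sequence with common difference d = -3.83.
Next term = -4.37 + -3.83 = -8.2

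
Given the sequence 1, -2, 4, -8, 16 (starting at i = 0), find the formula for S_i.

Check ratios: -2 / 1 = -2.0
Common ratio r = -2.
First term a = 1.
Formula: S_i = 1 * (-2)^i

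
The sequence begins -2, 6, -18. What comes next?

Ratios: 6 / -2 = -3.0
This is a geometric sequence with common ratio r = -3.
Next term = -18 * -3 = 54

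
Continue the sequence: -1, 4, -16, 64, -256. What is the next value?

Ratios: 4 / -1 = -4.0
This is a geometric sequence with common ratio r = -4.
Next term = -256 * -4 = 1024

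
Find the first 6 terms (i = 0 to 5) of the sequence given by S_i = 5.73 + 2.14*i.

This is an arithmetic sequence.
i=0: S_0 = 5.73 + 2.14*0 = 5.73
i=1: S_1 = 5.73 + 2.14*1 = 7.87
i=2: S_2 = 5.73 + 2.14*2 = 10.01
i=3: S_3 = 5.73 + 2.14*3 = 12.15
i=4: S_4 = 5.73 + 2.14*4 = 14.29
i=5: S_5 = 5.73 + 2.14*5 = 16.43
The first 6 terms are: [5.73, 7.87, 10.01, 12.15, 14.29, 16.43]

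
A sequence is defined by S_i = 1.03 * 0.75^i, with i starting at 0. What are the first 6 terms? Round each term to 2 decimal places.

This is a geometric sequence.
i=0: S_0 = 1.03 * 0.75^0 = 1.03
i=1: S_1 = 1.03 * 0.75^1 ≈ 0.77
i=2: S_2 = 1.03 * 0.75^2 ≈ 0.58
i=3: S_3 = 1.03 * 0.75^3 ≈ 0.43
i=4: S_4 = 1.03 * 0.75^4 ≈ 0.33
i=5: S_5 = 1.03 * 0.75^5 ≈ 0.24
The first 6 terms are: [1.03, 0.77, 0.58, 0.43, 0.33, 0.24]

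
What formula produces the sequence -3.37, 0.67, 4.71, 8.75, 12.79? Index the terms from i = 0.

Check differences: 0.67 - -3.37 = 4.04
4.71 - 0.67 = 4.04
Common difference d = 4.04.
First term a = -3.37.
Formula: S_i = -3.37 + 4.04*i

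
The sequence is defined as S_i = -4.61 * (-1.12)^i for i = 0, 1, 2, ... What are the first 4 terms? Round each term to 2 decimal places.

This is a geometric sequence.
i=0: S_0 = -4.61 * (-1.12)^0 = -4.61
i=1: S_1 = -4.61 * (-1.12)^1 ≈ 5.16
i=2: S_2 = -4.61 * (-1.12)^2 ≈ -5.78
i=3: S_3 = -4.61 * (-1.12)^3 ≈ 6.48
The first 4 terms are: [-4.61, 5.16, -5.78, 6.48]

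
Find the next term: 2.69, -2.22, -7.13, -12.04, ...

Differences: -2.22 - 2.69 = -4.91
This is an arithmetic sequence with common difference d = -4.91.
Next term = -12.04 + -4.91 = -16.95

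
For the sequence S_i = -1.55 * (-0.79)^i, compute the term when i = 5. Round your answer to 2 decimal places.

S_5 = -1.55 * (-0.79)^5 ≈ -1.55 * -0.3077 ≈ 0.48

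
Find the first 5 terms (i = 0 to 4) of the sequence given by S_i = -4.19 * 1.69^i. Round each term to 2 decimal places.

This is a geometric sequence.
i=0: S_0 = -4.19 * 1.69^0 = -4.19
i=1: S_1 = -4.19 * 1.69^1 ≈ -7.08
i=2: S_2 = -4.19 * 1.69^2 ≈ -11.97
i=3: S_3 = -4.19 * 1.69^3 ≈ -20.22
i=4: S_4 = -4.19 * 1.69^4 ≈ -34.18
The first 5 terms are: [-4.19, -7.08, -11.97, -20.22, -34.18]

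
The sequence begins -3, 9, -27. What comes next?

Ratios: 9 / -3 = -3.0
This is a geometric sequence with common ratio r = -3.
Next term = -27 * -3 = 81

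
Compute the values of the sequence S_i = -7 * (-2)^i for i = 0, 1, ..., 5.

This is a geometric sequence.
i=0: S_0 = -7 * (-2)^0 = -7
i=1: S_1 = -7 * (-2)^1 = 14
i=2: S_2 = -7 * (-2)^2 = -28
i=3: S_3 = -7 * (-2)^3 = 56
i=4: S_4 = -7 * (-2)^4 = -112
i=5: S_5 = -7 * (-2)^5 = 224
The first 6 terms are: [-7, 14, -28, 56, -112, 224]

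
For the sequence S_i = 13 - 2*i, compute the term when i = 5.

S_5 = 13 + -2*5 = 13 + -10 = 3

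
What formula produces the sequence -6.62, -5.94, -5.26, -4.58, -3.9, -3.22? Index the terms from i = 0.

Check differences: -5.94 - -6.62 = 0.68
-5.26 - -5.94 = 0.68
Common difference d = 0.68.
First term a = -6.62.
Formula: S_i = -6.62 + 0.68*i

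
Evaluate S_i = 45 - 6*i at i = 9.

S_9 = 45 + -6*9 = 45 + -54 = -9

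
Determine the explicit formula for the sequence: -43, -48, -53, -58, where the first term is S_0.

Check differences: -48 - -43 = -5
-53 - -48 = -5
Common difference d = -5.
First term a = -43.
Formula: S_i = -43 - 5*i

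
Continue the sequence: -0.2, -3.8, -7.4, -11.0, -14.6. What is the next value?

Differences: -3.8 - -0.2 = -3.6
This is an arithmetic sequence with common difference d = -3.6.
Next term = -14.6 + -3.6 = -18.2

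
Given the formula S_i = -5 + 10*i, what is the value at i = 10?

S_10 = -5 + 10*10 = -5 + 100 = 95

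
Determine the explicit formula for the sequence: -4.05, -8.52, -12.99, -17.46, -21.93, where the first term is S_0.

Check differences: -8.52 - -4.05 = -4.47
-12.99 - -8.52 = -4.47
Common difference d = -4.47.
First term a = -4.05.
Formula: S_i = -4.05 - 4.47*i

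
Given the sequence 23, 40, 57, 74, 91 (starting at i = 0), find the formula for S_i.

Check differences: 40 - 23 = 17
57 - 40 = 17
Common difference d = 17.
First term a = 23.
Formula: S_i = 23 + 17*i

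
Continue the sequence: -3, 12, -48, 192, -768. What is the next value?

Ratios: 12 / -3 = -4.0
This is a geometric sequence with common ratio r = -4.
Next term = -768 * -4 = 3072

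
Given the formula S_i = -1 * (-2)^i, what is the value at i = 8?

S_8 = -1 * (-2)^8 = -1 * 256 = -256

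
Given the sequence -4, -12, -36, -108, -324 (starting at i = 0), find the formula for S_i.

Check ratios: -12 / -4 = 3.0
Common ratio r = 3.
First term a = -4.
Formula: S_i = -4 * 3^i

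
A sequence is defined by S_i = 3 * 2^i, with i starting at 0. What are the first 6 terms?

This is a geometric sequence.
i=0: S_0 = 3 * 2^0 = 3
i=1: S_1 = 3 * 2^1 = 6
i=2: S_2 = 3 * 2^2 = 12
i=3: S_3 = 3 * 2^3 = 24
i=4: S_4 = 3 * 2^4 = 48
i=5: S_5 = 3 * 2^5 = 96
The first 6 terms are: [3, 6, 12, 24, 48, 96]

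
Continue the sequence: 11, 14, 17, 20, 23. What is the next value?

Differences: 14 - 11 = 3
This is an arithmetic sequence with common difference d = 3.
Next term = 23 + 3 = 26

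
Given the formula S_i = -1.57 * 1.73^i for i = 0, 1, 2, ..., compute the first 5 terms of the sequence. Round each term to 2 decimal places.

This is a geometric sequence.
i=0: S_0 = -1.57 * 1.73^0 = -1.57
i=1: S_1 = -1.57 * 1.73^1 ≈ -2.72
i=2: S_2 = -1.57 * 1.73^2 ≈ -4.7
i=3: S_3 = -1.57 * 1.73^3 ≈ -8.13
i=4: S_4 = -1.57 * 1.73^4 ≈ -14.06
The first 5 terms are: [-1.57, -2.72, -4.7, -8.13, -14.06]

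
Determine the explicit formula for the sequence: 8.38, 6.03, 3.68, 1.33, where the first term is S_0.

Check differences: 6.03 - 8.38 = -2.35
3.68 - 6.03 = -2.35
Common difference d = -2.35.
First term a = 8.38.
Formula: S_i = 8.38 - 2.35*i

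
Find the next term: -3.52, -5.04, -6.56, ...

Differences: -5.04 - -3.52 = -1.52
This is an arithmetic sequence with common difference d = -1.52.
Next term = -6.56 + -1.52 = -8.08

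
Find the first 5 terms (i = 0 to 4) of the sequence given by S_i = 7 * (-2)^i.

This is a geometric sequence.
i=0: S_0 = 7 * (-2)^0 = 7
i=1: S_1 = 7 * (-2)^1 = -14
i=2: S_2 = 7 * (-2)^2 = 28
i=3: S_3 = 7 * (-2)^3 = -56
i=4: S_4 = 7 * (-2)^4 = 112
The first 5 terms are: [7, -14, 28, -56, 112]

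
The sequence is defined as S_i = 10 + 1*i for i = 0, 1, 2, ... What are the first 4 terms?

This is an arithmetic sequence.
i=0: S_0 = 10 + 1*0 = 10
i=1: S_1 = 10 + 1*1 = 11
i=2: S_2 = 10 + 1*2 = 12
i=3: S_3 = 10 + 1*3 = 13
The first 4 terms are: [10, 11, 12, 13]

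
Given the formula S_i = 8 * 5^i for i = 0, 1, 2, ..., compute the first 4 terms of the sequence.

This is a geometric sequence.
i=0: S_0 = 8 * 5^0 = 8
i=1: S_1 = 8 * 5^1 = 40
i=2: S_2 = 8 * 5^2 = 200
i=3: S_3 = 8 * 5^3 = 1000
The first 4 terms are: [8, 40, 200, 1000]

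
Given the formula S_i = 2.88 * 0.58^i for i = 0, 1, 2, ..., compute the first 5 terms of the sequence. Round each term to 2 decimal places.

This is a geometric sequence.
i=0: S_0 = 2.88 * 0.58^0 = 2.88
i=1: S_1 = 2.88 * 0.58^1 ≈ 1.67
i=2: S_2 = 2.88 * 0.58^2 ≈ 0.97
i=3: S_3 = 2.88 * 0.58^3 ≈ 0.56
i=4: S_4 = 2.88 * 0.58^4 ≈ 0.33
The first 5 terms are: [2.88, 1.67, 0.97, 0.56, 0.33]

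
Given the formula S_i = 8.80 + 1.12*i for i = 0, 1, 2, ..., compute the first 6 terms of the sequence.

This is an arithmetic sequence.
i=0: S_0 = 8.8 + 1.12*0 = 8.8
i=1: S_1 = 8.8 + 1.12*1 = 9.92
i=2: S_2 = 8.8 + 1.12*2 = 11.04
i=3: S_3 = 8.8 + 1.12*3 = 12.16
i=4: S_4 = 8.8 + 1.12*4 = 13.28
i=5: S_5 = 8.8 + 1.12*5 = 14.4
The first 6 terms are: [8.8, 9.92, 11.04, 12.16, 13.28, 14.4]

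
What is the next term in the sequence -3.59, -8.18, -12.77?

Differences: -8.18 - -3.59 = -4.59
This is an arithmetic sequence with common difference d = -4.59.
Next term = -12.77 + -4.59 = -17.36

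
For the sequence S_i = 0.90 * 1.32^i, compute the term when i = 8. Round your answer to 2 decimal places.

S_8 = 0.9 * 1.32^8 ≈ 0.9 * 9.217 ≈ 8.3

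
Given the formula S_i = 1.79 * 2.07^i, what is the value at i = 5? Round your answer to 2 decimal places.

S_5 = 1.79 * 2.07^5 ≈ 1.79 * 38.006 ≈ 68.03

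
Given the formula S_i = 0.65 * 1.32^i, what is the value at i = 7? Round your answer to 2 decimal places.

S_7 = 0.65 * 1.32^7 ≈ 0.65 * 6.9826 ≈ 4.54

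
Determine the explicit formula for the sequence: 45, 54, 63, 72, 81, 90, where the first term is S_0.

Check differences: 54 - 45 = 9
63 - 54 = 9
Common difference d = 9.
First term a = 45.
Formula: S_i = 45 + 9*i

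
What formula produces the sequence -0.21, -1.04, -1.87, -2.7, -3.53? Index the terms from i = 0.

Check differences: -1.04 - -0.21 = -0.83
-1.87 - -1.04 = -0.83
Common difference d = -0.83.
First term a = -0.21.
Formula: S_i = -0.21 - 0.83*i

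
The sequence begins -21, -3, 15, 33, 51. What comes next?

Differences: -3 - -21 = 18
This is an arithmetic sequence with common difference d = 18.
Next term = 51 + 18 = 69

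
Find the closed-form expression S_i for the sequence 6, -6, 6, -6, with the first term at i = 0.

Check ratios: -6 / 6 = -1.0
Common ratio r = -1.
First term a = 6.
Formula: S_i = 6 * (-1)^i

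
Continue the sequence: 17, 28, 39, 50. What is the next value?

Differences: 28 - 17 = 11
This is an arithmetic sequence with common difference d = 11.
Next term = 50 + 11 = 61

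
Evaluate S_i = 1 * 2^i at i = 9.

S_9 = 1 * 2^9 = 1 * 512 = 512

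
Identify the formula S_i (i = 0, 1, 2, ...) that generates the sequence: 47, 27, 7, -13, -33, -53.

Check differences: 27 - 47 = -20
7 - 27 = -20
Common difference d = -20.
First term a = 47.
Formula: S_i = 47 - 20*i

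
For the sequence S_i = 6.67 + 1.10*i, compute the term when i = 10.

S_10 = 6.67 + 1.1*10 = 6.67 + 11.0 = 17.67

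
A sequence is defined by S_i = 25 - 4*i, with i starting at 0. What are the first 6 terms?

This is an arithmetic sequence.
i=0: S_0 = 25 + -4*0 = 25
i=1: S_1 = 25 + -4*1 = 21
i=2: S_2 = 25 + -4*2 = 17
i=3: S_3 = 25 + -4*3 = 13
i=4: S_4 = 25 + -4*4 = 9
i=5: S_5 = 25 + -4*5 = 5
The first 6 terms are: [25, 21, 17, 13, 9, 5]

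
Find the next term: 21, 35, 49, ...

Differences: 35 - 21 = 14
This is an arithmetic sequence with common difference d = 14.
Next term = 49 + 14 = 63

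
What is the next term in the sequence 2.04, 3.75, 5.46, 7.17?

Differences: 3.75 - 2.04 = 1.71
This is an arithmetic sequence with common difference d = 1.71.
Next term = 7.17 + 1.71 = 8.88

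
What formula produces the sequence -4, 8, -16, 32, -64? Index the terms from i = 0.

Check ratios: 8 / -4 = -2.0
Common ratio r = -2.
First term a = -4.
Formula: S_i = -4 * (-2)^i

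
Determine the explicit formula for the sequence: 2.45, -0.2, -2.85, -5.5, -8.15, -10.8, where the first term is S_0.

Check differences: -0.2 - 2.45 = -2.65
-2.85 - -0.2 = -2.65
Common difference d = -2.65.
First term a = 2.45.
Formula: S_i = 2.45 - 2.65*i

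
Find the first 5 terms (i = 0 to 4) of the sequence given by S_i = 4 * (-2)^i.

This is a geometric sequence.
i=0: S_0 = 4 * (-2)^0 = 4
i=1: S_1 = 4 * (-2)^1 = -8
i=2: S_2 = 4 * (-2)^2 = 16
i=3: S_3 = 4 * (-2)^3 = -32
i=4: S_4 = 4 * (-2)^4 = 64
The first 5 terms are: [4, -8, 16, -32, 64]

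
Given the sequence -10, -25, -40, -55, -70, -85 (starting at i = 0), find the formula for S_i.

Check differences: -25 - -10 = -15
-40 - -25 = -15
Common difference d = -15.
First term a = -10.
Formula: S_i = -10 - 15*i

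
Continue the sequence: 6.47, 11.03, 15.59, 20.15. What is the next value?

Differences: 11.03 - 6.47 = 4.56
This is an arithmetic sequence with common difference d = 4.56.
Next term = 20.15 + 4.56 = 24.71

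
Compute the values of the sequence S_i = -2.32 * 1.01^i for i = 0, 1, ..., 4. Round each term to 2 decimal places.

This is a geometric sequence.
i=0: S_0 = -2.32 * 1.01^0 = -2.32
i=1: S_1 = -2.32 * 1.01^1 ≈ -2.34
i=2: S_2 = -2.32 * 1.01^2 ≈ -2.37
i=3: S_3 = -2.32 * 1.01^3 ≈ -2.39
i=4: S_4 = -2.32 * 1.01^4 ≈ -2.41
The first 5 terms are: [-2.32, -2.34, -2.37, -2.39, -2.41]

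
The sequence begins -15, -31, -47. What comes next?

Differences: -31 - -15 = -16
This is an arithmetic sequence with common difference d = -16.
Next term = -47 + -16 = -63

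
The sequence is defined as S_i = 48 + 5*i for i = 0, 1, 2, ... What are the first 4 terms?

This is an arithmetic sequence.
i=0: S_0 = 48 + 5*0 = 48
i=1: S_1 = 48 + 5*1 = 53
i=2: S_2 = 48 + 5*2 = 58
i=3: S_3 = 48 + 5*3 = 63
The first 4 terms are: [48, 53, 58, 63]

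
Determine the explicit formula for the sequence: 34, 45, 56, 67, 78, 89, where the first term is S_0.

Check differences: 45 - 34 = 11
56 - 45 = 11
Common difference d = 11.
First term a = 34.
Formula: S_i = 34 + 11*i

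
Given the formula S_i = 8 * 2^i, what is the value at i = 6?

S_6 = 8 * 2^6 = 8 * 64 = 512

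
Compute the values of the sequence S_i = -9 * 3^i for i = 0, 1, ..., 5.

This is a geometric sequence.
i=0: S_0 = -9 * 3^0 = -9
i=1: S_1 = -9 * 3^1 = -27
i=2: S_2 = -9 * 3^2 = -81
i=3: S_3 = -9 * 3^3 = -243
i=4: S_4 = -9 * 3^4 = -729
i=5: S_5 = -9 * 3^5 = -2187
The first 6 terms are: [-9, -27, -81, -243, -729, -2187]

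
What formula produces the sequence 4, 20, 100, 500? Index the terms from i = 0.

Check ratios: 20 / 4 = 5.0
Common ratio r = 5.
First term a = 4.
Formula: S_i = 4 * 5^i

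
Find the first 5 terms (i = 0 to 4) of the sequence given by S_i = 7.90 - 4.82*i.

This is an arithmetic sequence.
i=0: S_0 = 7.9 + -4.82*0 = 7.9
i=1: S_1 = 7.9 + -4.82*1 = 3.08
i=2: S_2 = 7.9 + -4.82*2 = -1.74
i=3: S_3 = 7.9 + -4.82*3 = -6.56
i=4: S_4 = 7.9 + -4.82*4 = -11.38
The first 5 terms are: [7.9, 3.08, -1.74, -6.56, -11.38]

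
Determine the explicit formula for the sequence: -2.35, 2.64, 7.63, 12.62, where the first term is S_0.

Check differences: 2.64 - -2.35 = 4.99
7.63 - 2.64 = 4.99
Common difference d = 4.99.
First term a = -2.35.
Formula: S_i = -2.35 + 4.99*i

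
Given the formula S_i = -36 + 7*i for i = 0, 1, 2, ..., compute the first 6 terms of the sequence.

This is an arithmetic sequence.
i=0: S_0 = -36 + 7*0 = -36
i=1: S_1 = -36 + 7*1 = -29
i=2: S_2 = -36 + 7*2 = -22
i=3: S_3 = -36 + 7*3 = -15
i=4: S_4 = -36 + 7*4 = -8
i=5: S_5 = -36 + 7*5 = -1
The first 6 terms are: [-36, -29, -22, -15, -8, -1]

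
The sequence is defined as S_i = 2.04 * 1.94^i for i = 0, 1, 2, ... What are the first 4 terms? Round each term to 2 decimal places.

This is a geometric sequence.
i=0: S_0 = 2.04 * 1.94^0 = 2.04
i=1: S_1 = 2.04 * 1.94^1 ≈ 3.96
i=2: S_2 = 2.04 * 1.94^2 ≈ 7.68
i=3: S_3 = 2.04 * 1.94^3 ≈ 14.89
The first 4 terms are: [2.04, 3.96, 7.68, 14.89]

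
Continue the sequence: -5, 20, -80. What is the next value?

Ratios: 20 / -5 = -4.0
This is a geometric sequence with common ratio r = -4.
Next term = -80 * -4 = 320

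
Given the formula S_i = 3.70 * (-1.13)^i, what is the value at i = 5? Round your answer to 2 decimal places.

S_5 = 3.7 * (-1.13)^5 ≈ 3.7 * -1.8424 ≈ -6.82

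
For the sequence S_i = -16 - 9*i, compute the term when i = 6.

S_6 = -16 + -9*6 = -16 + -54 = -70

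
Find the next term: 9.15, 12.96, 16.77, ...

Differences: 12.96 - 9.15 = 3.81
This is an arithmetic sequence with common difference d = 3.81.
Next term = 16.77 + 3.81 = 20.58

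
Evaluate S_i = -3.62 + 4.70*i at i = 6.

S_6 = -3.62 + 4.7*6 = -3.62 + 28.2 = 24.58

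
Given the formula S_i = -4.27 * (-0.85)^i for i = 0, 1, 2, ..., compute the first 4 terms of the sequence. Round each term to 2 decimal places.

This is a geometric sequence.
i=0: S_0 = -4.27 * (-0.85)^0 = -4.27
i=1: S_1 = -4.27 * (-0.85)^1 ≈ 3.63
i=2: S_2 = -4.27 * (-0.85)^2 ≈ -3.09
i=3: S_3 = -4.27 * (-0.85)^3 ≈ 2.62
The first 4 terms are: [-4.27, 3.63, -3.09, 2.62]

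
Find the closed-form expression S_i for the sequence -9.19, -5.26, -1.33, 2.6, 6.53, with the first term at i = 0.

Check differences: -5.26 - -9.19 = 3.93
-1.33 - -5.26 = 3.93
Common difference d = 3.93.
First term a = -9.19.
Formula: S_i = -9.19 + 3.93*i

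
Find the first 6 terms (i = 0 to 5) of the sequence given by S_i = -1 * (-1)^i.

This is a geometric sequence.
i=0: S_0 = -1 * (-1)^0 = -1
i=1: S_1 = -1 * (-1)^1 = 1
i=2: S_2 = -1 * (-1)^2 = -1
i=3: S_3 = -1 * (-1)^3 = 1
i=4: S_4 = -1 * (-1)^4 = -1
i=5: S_5 = -1 * (-1)^5 = 1
The first 6 terms are: [-1, 1, -1, 1, -1, 1]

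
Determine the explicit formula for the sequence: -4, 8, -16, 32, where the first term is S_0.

Check ratios: 8 / -4 = -2.0
Common ratio r = -2.
First term a = -4.
Formula: S_i = -4 * (-2)^i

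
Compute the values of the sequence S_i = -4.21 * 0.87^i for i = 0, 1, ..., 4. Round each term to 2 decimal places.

This is a geometric sequence.
i=0: S_0 = -4.21 * 0.87^0 = -4.21
i=1: S_1 = -4.21 * 0.87^1 ≈ -3.66
i=2: S_2 = -4.21 * 0.87^2 ≈ -3.19
i=3: S_3 = -4.21 * 0.87^3 ≈ -2.77
i=4: S_4 = -4.21 * 0.87^4 ≈ -2.41
The first 5 terms are: [-4.21, -3.66, -3.19, -2.77, -2.41]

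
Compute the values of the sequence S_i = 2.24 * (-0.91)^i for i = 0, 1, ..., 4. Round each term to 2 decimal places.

This is a geometric sequence.
i=0: S_0 = 2.24 * (-0.91)^0 = 2.24
i=1: S_1 = 2.24 * (-0.91)^1 ≈ -2.04
i=2: S_2 = 2.24 * (-0.91)^2 ≈ 1.85
i=3: S_3 = 2.24 * (-0.91)^3 ≈ -1.69
i=4: S_4 = 2.24 * (-0.91)^4 ≈ 1.54
The first 5 terms are: [2.24, -2.04, 1.85, -1.69, 1.54]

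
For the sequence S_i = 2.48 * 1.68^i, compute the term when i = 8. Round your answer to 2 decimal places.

S_8 = 2.48 * 1.68^8 ≈ 2.48 * 63.4562 ≈ 157.37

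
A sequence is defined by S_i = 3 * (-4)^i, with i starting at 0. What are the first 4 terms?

This is a geometric sequence.
i=0: S_0 = 3 * (-4)^0 = 3
i=1: S_1 = 3 * (-4)^1 = -12
i=2: S_2 = 3 * (-4)^2 = 48
i=3: S_3 = 3 * (-4)^3 = -192
The first 4 terms are: [3, -12, 48, -192]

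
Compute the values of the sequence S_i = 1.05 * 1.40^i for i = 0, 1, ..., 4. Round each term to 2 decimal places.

This is a geometric sequence.
i=0: S_0 = 1.05 * 1.4^0 = 1.05
i=1: S_1 = 1.05 * 1.4^1 = 1.47
i=2: S_2 = 1.05 * 1.4^2 ≈ 2.06
i=3: S_3 = 1.05 * 1.4^3 ≈ 2.88
i=4: S_4 = 1.05 * 1.4^4 ≈ 4.03
The first 5 terms are: [1.05, 1.47, 2.06, 2.88, 4.03]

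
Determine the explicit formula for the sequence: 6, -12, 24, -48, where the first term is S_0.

Check ratios: -12 / 6 = -2.0
Common ratio r = -2.
First term a = 6.
Formula: S_i = 6 * (-2)^i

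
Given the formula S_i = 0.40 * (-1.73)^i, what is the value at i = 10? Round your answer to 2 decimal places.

S_10 = 0.4 * (-1.73)^10 ≈ 0.4 * 240.1381 ≈ 96.06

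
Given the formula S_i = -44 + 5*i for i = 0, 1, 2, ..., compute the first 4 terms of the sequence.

This is an arithmetic sequence.
i=0: S_0 = -44 + 5*0 = -44
i=1: S_1 = -44 + 5*1 = -39
i=2: S_2 = -44 + 5*2 = -34
i=3: S_3 = -44 + 5*3 = -29
The first 4 terms are: [-44, -39, -34, -29]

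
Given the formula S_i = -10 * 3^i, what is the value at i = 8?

S_8 = -10 * 3^8 = -10 * 6561 = -65610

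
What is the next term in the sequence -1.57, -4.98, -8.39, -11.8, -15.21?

Differences: -4.98 - -1.57 = -3.41
This is an arithmetic sequence with common difference d = -3.41.
Next term = -15.21 + -3.41 = -18.62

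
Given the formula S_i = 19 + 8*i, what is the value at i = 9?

S_9 = 19 + 8*9 = 19 + 72 = 91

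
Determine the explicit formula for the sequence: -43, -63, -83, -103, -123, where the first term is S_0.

Check differences: -63 - -43 = -20
-83 - -63 = -20
Common difference d = -20.
First term a = -43.
Formula: S_i = -43 - 20*i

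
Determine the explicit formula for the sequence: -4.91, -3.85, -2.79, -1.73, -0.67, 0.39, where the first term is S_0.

Check differences: -3.85 - -4.91 = 1.06
-2.79 - -3.85 = 1.06
Common difference d = 1.06.
First term a = -4.91.
Formula: S_i = -4.91 + 1.06*i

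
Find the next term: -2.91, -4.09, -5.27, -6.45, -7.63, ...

Differences: -4.09 - -2.91 = -1.18
This is an arithmetic sequence with common difference d = -1.18.
Next term = -7.63 + -1.18 = -8.81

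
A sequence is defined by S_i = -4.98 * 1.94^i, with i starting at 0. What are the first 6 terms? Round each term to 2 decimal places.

This is a geometric sequence.
i=0: S_0 = -4.98 * 1.94^0 = -4.98
i=1: S_1 = -4.98 * 1.94^1 ≈ -9.66
i=2: S_2 = -4.98 * 1.94^2 ≈ -18.74
i=3: S_3 = -4.98 * 1.94^3 ≈ -36.36
i=4: S_4 = -4.98 * 1.94^4 ≈ -70.54
i=5: S_5 = -4.98 * 1.94^5 ≈ -136.85
The first 6 terms are: [-4.98, -9.66, -18.74, -36.36, -70.54, -136.85]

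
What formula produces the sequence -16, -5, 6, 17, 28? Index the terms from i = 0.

Check differences: -5 - -16 = 11
6 - -5 = 11
Common difference d = 11.
First term a = -16.
Formula: S_i = -16 + 11*i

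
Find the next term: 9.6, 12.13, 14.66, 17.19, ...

Differences: 12.13 - 9.6 = 2.53
This is an arithmetic sequence with common difference d = 2.53.
Next term = 17.19 + 2.53 = 19.72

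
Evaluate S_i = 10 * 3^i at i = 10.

S_10 = 10 * 3^10 = 10 * 59049 = 590490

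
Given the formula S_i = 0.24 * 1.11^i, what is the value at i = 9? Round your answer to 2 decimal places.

S_9 = 0.24 * 1.11^9 ≈ 0.24 * 2.558 ≈ 0.61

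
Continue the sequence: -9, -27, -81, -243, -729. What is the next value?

Ratios: -27 / -9 = 3.0
This is a geometric sequence with common ratio r = 3.
Next term = -729 * 3 = -2187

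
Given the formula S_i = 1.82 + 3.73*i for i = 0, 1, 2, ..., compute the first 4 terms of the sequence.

This is an arithmetic sequence.
i=0: S_0 = 1.82 + 3.73*0 = 1.82
i=1: S_1 = 1.82 + 3.73*1 = 5.55
i=2: S_2 = 1.82 + 3.73*2 = 9.28
i=3: S_3 = 1.82 + 3.73*3 = 13.01
The first 4 terms are: [1.82, 5.55, 9.28, 13.01]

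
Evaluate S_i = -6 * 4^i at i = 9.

S_9 = -6 * 4^9 = -6 * 262144 = -1572864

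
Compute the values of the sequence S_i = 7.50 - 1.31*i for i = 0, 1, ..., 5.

This is an arithmetic sequence.
i=0: S_0 = 7.5 + -1.31*0 = 7.5
i=1: S_1 = 7.5 + -1.31*1 = 6.19
i=2: S_2 = 7.5 + -1.31*2 = 4.88
i=3: S_3 = 7.5 + -1.31*3 = 3.57
i=4: S_4 = 7.5 + -1.31*4 = 2.26
i=5: S_5 = 7.5 + -1.31*5 = 0.95
The first 6 terms are: [7.5, 6.19, 4.88, 3.57, 2.26, 0.95]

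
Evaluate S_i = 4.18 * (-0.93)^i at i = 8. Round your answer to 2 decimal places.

S_8 = 4.18 * (-0.93)^8 ≈ 4.18 * 0.5596 ≈ 2.34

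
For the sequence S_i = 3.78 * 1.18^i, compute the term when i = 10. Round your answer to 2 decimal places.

S_10 = 3.78 * 1.18^10 ≈ 3.78 * 5.2338 ≈ 19.78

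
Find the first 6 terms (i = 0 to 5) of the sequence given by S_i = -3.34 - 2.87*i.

This is an arithmetic sequence.
i=0: S_0 = -3.34 + -2.87*0 = -3.34
i=1: S_1 = -3.34 + -2.87*1 = -6.21
i=2: S_2 = -3.34 + -2.87*2 = -9.08
i=3: S_3 = -3.34 + -2.87*3 = -11.95
i=4: S_4 = -3.34 + -2.87*4 = -14.82
i=5: S_5 = -3.34 + -2.87*5 = -17.69
The first 6 terms are: [-3.34, -6.21, -9.08, -11.95, -14.82, -17.69]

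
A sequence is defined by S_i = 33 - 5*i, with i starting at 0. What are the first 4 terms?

This is an arithmetic sequence.
i=0: S_0 = 33 + -5*0 = 33
i=1: S_1 = 33 + -5*1 = 28
i=2: S_2 = 33 + -5*2 = 23
i=3: S_3 = 33 + -5*3 = 18
The first 4 terms are: [33, 28, 23, 18]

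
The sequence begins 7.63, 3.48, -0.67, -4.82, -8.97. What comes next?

Differences: 3.48 - 7.63 = -4.15
This is an arithmetic sequence with common difference d = -4.15.
Next term = -8.97 + -4.15 = -13.12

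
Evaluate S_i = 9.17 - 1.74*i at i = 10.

S_10 = 9.17 + -1.74*10 = 9.17 + -17.4 = -8.23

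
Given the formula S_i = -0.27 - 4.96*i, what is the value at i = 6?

S_6 = -0.27 + -4.96*6 = -0.27 + -29.76 = -30.03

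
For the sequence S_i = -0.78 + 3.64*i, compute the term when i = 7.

S_7 = -0.78 + 3.64*7 = -0.78 + 25.48 = 24.7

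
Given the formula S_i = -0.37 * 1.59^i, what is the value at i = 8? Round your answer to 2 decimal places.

S_8 = -0.37 * 1.59^8 ≈ -0.37 * 40.8486 ≈ -15.11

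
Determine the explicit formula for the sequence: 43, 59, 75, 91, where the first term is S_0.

Check differences: 59 - 43 = 16
75 - 59 = 16
Common difference d = 16.
First term a = 43.
Formula: S_i = 43 + 16*i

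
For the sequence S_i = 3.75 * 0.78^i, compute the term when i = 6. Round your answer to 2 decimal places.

S_6 = 3.75 * 0.78^6 ≈ 3.75 * 0.2252 ≈ 0.84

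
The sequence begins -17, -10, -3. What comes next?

Differences: -10 - -17 = 7
This is an arithmetic sequence with common difference d = 7.
Next term = -3 + 7 = 4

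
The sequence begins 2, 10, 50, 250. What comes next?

Ratios: 10 / 2 = 5.0
This is a geometric sequence with common ratio r = 5.
Next term = 250 * 5 = 1250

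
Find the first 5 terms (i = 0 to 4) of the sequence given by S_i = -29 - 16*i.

This is an arithmetic sequence.
i=0: S_0 = -29 + -16*0 = -29
i=1: S_1 = -29 + -16*1 = -45
i=2: S_2 = -29 + -16*2 = -61
i=3: S_3 = -29 + -16*3 = -77
i=4: S_4 = -29 + -16*4 = -93
The first 5 terms are: [-29, -45, -61, -77, -93]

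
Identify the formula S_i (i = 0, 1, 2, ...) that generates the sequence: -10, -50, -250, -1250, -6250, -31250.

Check ratios: -50 / -10 = 5.0
Common ratio r = 5.
First term a = -10.
Formula: S_i = -10 * 5^i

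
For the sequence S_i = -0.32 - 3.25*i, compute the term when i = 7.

S_7 = -0.32 + -3.25*7 = -0.32 + -22.75 = -23.07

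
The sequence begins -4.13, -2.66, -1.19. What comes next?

Differences: -2.66 - -4.13 = 1.47
This is an arithmetic sequence with common difference d = 1.47.
Next term = -1.19 + 1.47 = 0.28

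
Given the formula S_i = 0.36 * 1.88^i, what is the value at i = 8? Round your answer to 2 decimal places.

S_8 = 0.36 * 1.88^8 ≈ 0.36 * 156.0496 ≈ 56.18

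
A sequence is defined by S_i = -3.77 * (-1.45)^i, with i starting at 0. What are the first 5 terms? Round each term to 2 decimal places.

This is a geometric sequence.
i=0: S_0 = -3.77 * (-1.45)^0 = -3.77
i=1: S_1 = -3.77 * (-1.45)^1 ≈ 5.47
i=2: S_2 = -3.77 * (-1.45)^2 ≈ -7.93
i=3: S_3 = -3.77 * (-1.45)^3 ≈ 11.49
i=4: S_4 = -3.77 * (-1.45)^4 ≈ -16.67
The first 5 terms are: [-3.77, 5.47, -7.93, 11.49, -16.67]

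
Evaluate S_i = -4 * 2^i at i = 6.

S_6 = -4 * 2^6 = -4 * 64 = -256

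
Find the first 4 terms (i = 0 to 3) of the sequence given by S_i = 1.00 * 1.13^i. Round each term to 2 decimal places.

This is a geometric sequence.
i=0: S_0 = 1.0 * 1.13^0 = 1.0
i=1: S_1 = 1.0 * 1.13^1 = 1.13
i=2: S_2 = 1.0 * 1.13^2 ≈ 1.28
i=3: S_3 = 1.0 * 1.13^3 ≈ 1.44
The first 4 terms are: [1.0, 1.13, 1.28, 1.44]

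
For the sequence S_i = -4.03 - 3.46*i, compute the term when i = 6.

S_6 = -4.03 + -3.46*6 = -4.03 + -20.76 = -24.79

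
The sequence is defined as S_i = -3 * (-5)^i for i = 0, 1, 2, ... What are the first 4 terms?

This is a geometric sequence.
i=0: S_0 = -3 * (-5)^0 = -3
i=1: S_1 = -3 * (-5)^1 = 15
i=2: S_2 = -3 * (-5)^2 = -75
i=3: S_3 = -3 * (-5)^3 = 375
The first 4 terms are: [-3, 15, -75, 375]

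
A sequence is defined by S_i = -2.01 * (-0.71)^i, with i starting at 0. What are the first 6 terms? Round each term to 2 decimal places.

This is a geometric sequence.
i=0: S_0 = -2.01 * (-0.71)^0 = -2.01
i=1: S_1 = -2.01 * (-0.71)^1 ≈ 1.43
i=2: S_2 = -2.01 * (-0.71)^2 ≈ -1.01
i=3: S_3 = -2.01 * (-0.71)^3 ≈ 0.72
i=4: S_4 = -2.01 * (-0.71)^4 ≈ -0.51
i=5: S_5 = -2.01 * (-0.71)^5 ≈ 0.36
The first 6 terms are: [-2.01, 1.43, -1.01, 0.72, -0.51, 0.36]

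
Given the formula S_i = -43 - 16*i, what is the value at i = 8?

S_8 = -43 + -16*8 = -43 + -128 = -171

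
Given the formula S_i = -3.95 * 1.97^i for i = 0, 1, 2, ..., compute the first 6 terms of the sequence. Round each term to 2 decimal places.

This is a geometric sequence.
i=0: S_0 = -3.95 * 1.97^0 = -3.95
i=1: S_1 = -3.95 * 1.97^1 ≈ -7.78
i=2: S_2 = -3.95 * 1.97^2 ≈ -15.33
i=3: S_3 = -3.95 * 1.97^3 ≈ -30.2
i=4: S_4 = -3.95 * 1.97^4 ≈ -59.49
i=5: S_5 = -3.95 * 1.97^5 ≈ -117.2
The first 6 terms are: [-3.95, -7.78, -15.33, -30.2, -59.49, -117.2]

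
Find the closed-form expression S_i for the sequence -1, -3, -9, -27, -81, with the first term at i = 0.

Check ratios: -3 / -1 = 3.0
Common ratio r = 3.
First term a = -1.
Formula: S_i = -1 * 3^i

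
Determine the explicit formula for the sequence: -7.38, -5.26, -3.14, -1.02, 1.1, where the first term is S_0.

Check differences: -5.26 - -7.38 = 2.12
-3.14 - -5.26 = 2.12
Common difference d = 2.12.
First term a = -7.38.
Formula: S_i = -7.38 + 2.12*i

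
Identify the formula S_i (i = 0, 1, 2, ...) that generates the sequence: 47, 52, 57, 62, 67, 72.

Check differences: 52 - 47 = 5
57 - 52 = 5
Common difference d = 5.
First term a = 47.
Formula: S_i = 47 + 5*i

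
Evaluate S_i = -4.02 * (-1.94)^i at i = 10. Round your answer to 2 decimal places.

S_10 = -4.02 * (-1.94)^10 ≈ -4.02 * 755.1223 ≈ -3035.59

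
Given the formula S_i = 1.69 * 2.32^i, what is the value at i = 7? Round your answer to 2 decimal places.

S_7 = 1.69 * 2.32^7 ≈ 1.69 * 361.7561 ≈ 611.37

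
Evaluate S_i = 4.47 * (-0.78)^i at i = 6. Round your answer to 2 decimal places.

S_6 = 4.47 * (-0.78)^6 ≈ 4.47 * 0.2252 ≈ 1.01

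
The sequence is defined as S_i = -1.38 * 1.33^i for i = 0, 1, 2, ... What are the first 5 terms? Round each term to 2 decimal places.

This is a geometric sequence.
i=0: S_0 = -1.38 * 1.33^0 = -1.38
i=1: S_1 = -1.38 * 1.33^1 ≈ -1.84
i=2: S_2 = -1.38 * 1.33^2 ≈ -2.44
i=3: S_3 = -1.38 * 1.33^3 ≈ -3.25
i=4: S_4 = -1.38 * 1.33^4 ≈ -4.32
The first 5 terms are: [-1.38, -1.84, -2.44, -3.25, -4.32]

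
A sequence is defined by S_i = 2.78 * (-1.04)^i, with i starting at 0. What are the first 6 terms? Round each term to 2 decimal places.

This is a geometric sequence.
i=0: S_0 = 2.78 * (-1.04)^0 = 2.78
i=1: S_1 = 2.78 * (-1.04)^1 ≈ -2.89
i=2: S_2 = 2.78 * (-1.04)^2 ≈ 3.01
i=3: S_3 = 2.78 * (-1.04)^3 ≈ -3.13
i=4: S_4 = 2.78 * (-1.04)^4 ≈ 3.25
i=5: S_5 = 2.78 * (-1.04)^5 ≈ -3.38
The first 6 terms are: [2.78, -2.89, 3.01, -3.13, 3.25, -3.38]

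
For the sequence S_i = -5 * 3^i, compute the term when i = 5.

S_5 = -5 * 3^5 = -5 * 243 = -1215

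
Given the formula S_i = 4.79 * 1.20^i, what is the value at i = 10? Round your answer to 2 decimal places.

S_10 = 4.79 * 1.2^10 ≈ 4.79 * 6.1917 ≈ 29.66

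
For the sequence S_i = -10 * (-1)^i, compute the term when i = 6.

S_6 = -10 * (-1)^6 = -10 * 1 = -10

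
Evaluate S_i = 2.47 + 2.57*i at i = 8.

S_8 = 2.47 + 2.57*8 = 2.47 + 20.56 = 23.03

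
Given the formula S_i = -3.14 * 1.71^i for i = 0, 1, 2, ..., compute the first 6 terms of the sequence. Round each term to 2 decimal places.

This is a geometric sequence.
i=0: S_0 = -3.14 * 1.71^0 = -3.14
i=1: S_1 = -3.14 * 1.71^1 ≈ -5.37
i=2: S_2 = -3.14 * 1.71^2 ≈ -9.18
i=3: S_3 = -3.14 * 1.71^3 ≈ -15.7
i=4: S_4 = -3.14 * 1.71^4 ≈ -26.85
i=5: S_5 = -3.14 * 1.71^5 ≈ -45.91
The first 6 terms are: [-3.14, -5.37, -9.18, -15.7, -26.85, -45.91]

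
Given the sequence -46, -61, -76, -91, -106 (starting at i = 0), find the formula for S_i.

Check differences: -61 - -46 = -15
-76 - -61 = -15
Common difference d = -15.
First term a = -46.
Formula: S_i = -46 - 15*i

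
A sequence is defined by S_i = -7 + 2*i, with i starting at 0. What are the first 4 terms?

This is an arithmetic sequence.
i=0: S_0 = -7 + 2*0 = -7
i=1: S_1 = -7 + 2*1 = -5
i=2: S_2 = -7 + 2*2 = -3
i=3: S_3 = -7 + 2*3 = -1
The first 4 terms are: [-7, -5, -3, -1]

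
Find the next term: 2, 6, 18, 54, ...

Ratios: 6 / 2 = 3.0
This is a geometric sequence with common ratio r = 3.
Next term = 54 * 3 = 162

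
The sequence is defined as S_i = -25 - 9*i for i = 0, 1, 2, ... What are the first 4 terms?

This is an arithmetic sequence.
i=0: S_0 = -25 + -9*0 = -25
i=1: S_1 = -25 + -9*1 = -34
i=2: S_2 = -25 + -9*2 = -43
i=3: S_3 = -25 + -9*3 = -52
The first 4 terms are: [-25, -34, -43, -52]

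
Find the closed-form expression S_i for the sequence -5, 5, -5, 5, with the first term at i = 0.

Check ratios: 5 / -5 = -1.0
Common ratio r = -1.
First term a = -5.
Formula: S_i = -5 * (-1)^i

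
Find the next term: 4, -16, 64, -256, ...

Ratios: -16 / 4 = -4.0
This is a geometric sequence with common ratio r = -4.
Next term = -256 * -4 = 1024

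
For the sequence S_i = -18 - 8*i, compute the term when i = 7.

S_7 = -18 + -8*7 = -18 + -56 = -74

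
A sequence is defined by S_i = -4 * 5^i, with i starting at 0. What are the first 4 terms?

This is a geometric sequence.
i=0: S_0 = -4 * 5^0 = -4
i=1: S_1 = -4 * 5^1 = -20
i=2: S_2 = -4 * 5^2 = -100
i=3: S_3 = -4 * 5^3 = -500
The first 4 terms are: [-4, -20, -100, -500]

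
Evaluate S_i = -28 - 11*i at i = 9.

S_9 = -28 + -11*9 = -28 + -99 = -127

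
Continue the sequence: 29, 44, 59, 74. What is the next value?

Differences: 44 - 29 = 15
This is an arithmetic sequence with common difference d = 15.
Next term = 74 + 15 = 89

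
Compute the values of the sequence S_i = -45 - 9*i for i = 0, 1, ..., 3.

This is an arithmetic sequence.
i=0: S_0 = -45 + -9*0 = -45
i=1: S_1 = -45 + -9*1 = -54
i=2: S_2 = -45 + -9*2 = -63
i=3: S_3 = -45 + -9*3 = -72
The first 4 terms are: [-45, -54, -63, -72]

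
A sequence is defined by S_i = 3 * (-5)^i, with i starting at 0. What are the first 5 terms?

This is a geometric sequence.
i=0: S_0 = 3 * (-5)^0 = 3
i=1: S_1 = 3 * (-5)^1 = -15
i=2: S_2 = 3 * (-5)^2 = 75
i=3: S_3 = 3 * (-5)^3 = -375
i=4: S_4 = 3 * (-5)^4 = 1875
The first 5 terms are: [3, -15, 75, -375, 1875]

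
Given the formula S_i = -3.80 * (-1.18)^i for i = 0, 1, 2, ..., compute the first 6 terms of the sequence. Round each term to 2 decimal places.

This is a geometric sequence.
i=0: S_0 = -3.8 * (-1.18)^0 = -3.8
i=1: S_1 = -3.8 * (-1.18)^1 ≈ 4.48
i=2: S_2 = -3.8 * (-1.18)^2 ≈ -5.29
i=3: S_3 = -3.8 * (-1.18)^3 ≈ 6.24
i=4: S_4 = -3.8 * (-1.18)^4 ≈ -7.37
i=5: S_5 = -3.8 * (-1.18)^5 ≈ 8.69
The first 6 terms are: [-3.8, 4.48, -5.29, 6.24, -7.37, 8.69]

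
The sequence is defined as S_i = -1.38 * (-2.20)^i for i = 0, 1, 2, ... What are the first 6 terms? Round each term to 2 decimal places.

This is a geometric sequence.
i=0: S_0 = -1.38 * (-2.2)^0 = -1.38
i=1: S_1 = -1.38 * (-2.2)^1 ≈ 3.04
i=2: S_2 = -1.38 * (-2.2)^2 ≈ -6.68
i=3: S_3 = -1.38 * (-2.2)^3 ≈ 14.69
i=4: S_4 = -1.38 * (-2.2)^4 ≈ -32.33
i=5: S_5 = -1.38 * (-2.2)^5 ≈ 71.12
The first 6 terms are: [-1.38, 3.04, -6.68, 14.69, -32.33, 71.12]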